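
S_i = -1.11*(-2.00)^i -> [-1.11, 2.22, -4.44, 8.88, -17.76]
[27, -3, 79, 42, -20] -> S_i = Random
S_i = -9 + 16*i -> [-9, 7, 23, 39, 55]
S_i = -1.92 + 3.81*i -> [-1.92, 1.89, 5.7, 9.51, 13.32]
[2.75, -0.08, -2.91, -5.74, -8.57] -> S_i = 2.75 + -2.83*i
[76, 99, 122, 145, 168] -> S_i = 76 + 23*i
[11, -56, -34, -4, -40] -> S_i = Random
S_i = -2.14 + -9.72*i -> [-2.14, -11.86, -21.58, -31.3, -41.02]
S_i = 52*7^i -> [52, 364, 2548, 17836, 124852]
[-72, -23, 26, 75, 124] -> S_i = -72 + 49*i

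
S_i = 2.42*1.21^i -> [2.42, 2.93, 3.54, 4.29, 5.19]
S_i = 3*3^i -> [3, 9, 27, 81, 243]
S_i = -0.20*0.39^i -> [-0.2, -0.08, -0.03, -0.01, -0.0]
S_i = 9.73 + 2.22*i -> [9.73, 11.95, 14.17, 16.39, 18.61]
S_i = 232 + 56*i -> [232, 288, 344, 400, 456]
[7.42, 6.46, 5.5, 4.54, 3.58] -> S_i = 7.42 + -0.96*i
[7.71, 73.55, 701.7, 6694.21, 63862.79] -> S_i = 7.71*9.54^i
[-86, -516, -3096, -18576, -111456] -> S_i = -86*6^i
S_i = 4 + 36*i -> [4, 40, 76, 112, 148]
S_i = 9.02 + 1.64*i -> [9.02, 10.66, 12.3, 13.94, 15.58]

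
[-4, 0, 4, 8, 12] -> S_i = -4 + 4*i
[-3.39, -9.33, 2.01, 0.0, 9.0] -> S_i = Random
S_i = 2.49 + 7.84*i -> [2.49, 10.33, 18.17, 26.01, 33.85]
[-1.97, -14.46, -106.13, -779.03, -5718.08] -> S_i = -1.97*7.34^i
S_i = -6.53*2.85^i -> [-6.53, -18.61, -53.04, -151.16, -430.82]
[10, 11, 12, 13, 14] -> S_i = 10 + 1*i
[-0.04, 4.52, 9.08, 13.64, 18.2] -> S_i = -0.04 + 4.56*i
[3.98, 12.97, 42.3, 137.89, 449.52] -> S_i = 3.98*3.26^i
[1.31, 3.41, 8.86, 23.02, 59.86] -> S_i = 1.31*2.60^i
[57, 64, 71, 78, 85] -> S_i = 57 + 7*i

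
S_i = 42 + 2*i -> [42, 44, 46, 48, 50]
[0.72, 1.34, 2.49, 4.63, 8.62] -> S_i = 0.72*1.86^i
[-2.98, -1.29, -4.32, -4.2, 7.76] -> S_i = Random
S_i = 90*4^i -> [90, 360, 1440, 5760, 23040]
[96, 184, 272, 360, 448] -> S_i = 96 + 88*i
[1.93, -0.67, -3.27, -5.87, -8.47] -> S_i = 1.93 + -2.60*i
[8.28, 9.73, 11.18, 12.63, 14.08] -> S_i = 8.28 + 1.45*i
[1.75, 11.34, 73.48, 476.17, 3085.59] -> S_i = 1.75*6.48^i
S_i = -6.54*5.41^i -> [-6.54, -35.38, -191.41, -1035.55, -5602.31]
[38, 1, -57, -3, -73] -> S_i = Random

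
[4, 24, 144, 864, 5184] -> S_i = 4*6^i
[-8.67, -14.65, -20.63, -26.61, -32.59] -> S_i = -8.67 + -5.98*i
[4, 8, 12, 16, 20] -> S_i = 4 + 4*i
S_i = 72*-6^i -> [72, -432, 2592, -15552, 93312]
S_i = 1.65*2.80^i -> [1.65, 4.62, 12.94, 36.22, 101.42]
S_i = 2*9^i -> [2, 18, 162, 1458, 13122]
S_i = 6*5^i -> [6, 30, 150, 750, 3750]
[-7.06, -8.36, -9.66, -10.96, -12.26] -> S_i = -7.06 + -1.30*i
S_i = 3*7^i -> [3, 21, 147, 1029, 7203]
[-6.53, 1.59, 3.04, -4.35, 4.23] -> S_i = Random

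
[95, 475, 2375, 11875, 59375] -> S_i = 95*5^i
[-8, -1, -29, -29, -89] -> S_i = Random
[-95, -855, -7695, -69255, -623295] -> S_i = -95*9^i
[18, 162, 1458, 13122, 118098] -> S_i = 18*9^i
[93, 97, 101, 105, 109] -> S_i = 93 + 4*i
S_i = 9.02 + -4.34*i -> [9.02, 4.68, 0.34, -4.0, -8.34]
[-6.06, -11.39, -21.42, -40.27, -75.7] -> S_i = -6.06*1.88^i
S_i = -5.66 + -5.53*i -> [-5.66, -11.19, -16.72, -22.25, -27.78]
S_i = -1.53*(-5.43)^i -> [-1.53, 8.31, -45.11, 244.96, -1330.12]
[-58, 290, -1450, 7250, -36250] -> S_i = -58*-5^i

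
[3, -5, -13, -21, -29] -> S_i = 3 + -8*i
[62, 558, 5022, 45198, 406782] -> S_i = 62*9^i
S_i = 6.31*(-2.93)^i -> [6.31, -18.49, 54.17, -158.72, 465.05]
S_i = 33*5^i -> [33, 165, 825, 4125, 20625]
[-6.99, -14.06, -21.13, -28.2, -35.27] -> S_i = -6.99 + -7.07*i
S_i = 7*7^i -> [7, 49, 343, 2401, 16807]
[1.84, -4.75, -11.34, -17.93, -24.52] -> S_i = 1.84 + -6.59*i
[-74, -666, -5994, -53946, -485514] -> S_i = -74*9^i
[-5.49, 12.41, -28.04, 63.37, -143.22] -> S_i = -5.49*(-2.26)^i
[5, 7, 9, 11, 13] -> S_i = 5 + 2*i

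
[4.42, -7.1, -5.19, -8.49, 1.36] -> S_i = Random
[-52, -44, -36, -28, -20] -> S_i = -52 + 8*i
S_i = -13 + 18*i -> [-13, 5, 23, 41, 59]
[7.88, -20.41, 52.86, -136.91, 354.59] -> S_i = 7.88*(-2.59)^i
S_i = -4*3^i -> [-4, -12, -36, -108, -324]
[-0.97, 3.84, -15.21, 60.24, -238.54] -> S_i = -0.97*(-3.96)^i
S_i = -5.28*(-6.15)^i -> [-5.28, 32.47, -199.7, 1228.17, -7553.26]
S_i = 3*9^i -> [3, 27, 243, 2187, 19683]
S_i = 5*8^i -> [5, 40, 320, 2560, 20480]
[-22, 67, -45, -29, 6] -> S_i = Random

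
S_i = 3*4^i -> [3, 12, 48, 192, 768]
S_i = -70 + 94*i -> [-70, 24, 118, 212, 306]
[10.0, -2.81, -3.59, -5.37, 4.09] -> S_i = Random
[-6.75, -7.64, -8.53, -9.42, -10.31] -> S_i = -6.75 + -0.89*i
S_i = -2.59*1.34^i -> [-2.59, -3.47, -4.65, -6.23, -8.35]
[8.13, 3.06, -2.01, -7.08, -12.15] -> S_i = 8.13 + -5.07*i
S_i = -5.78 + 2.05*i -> [-5.78, -3.73, -1.68, 0.37, 2.42]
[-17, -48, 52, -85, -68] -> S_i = Random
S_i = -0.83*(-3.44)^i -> [-0.83, 2.86, -9.82, 33.79, -116.23]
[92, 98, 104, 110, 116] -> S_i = 92 + 6*i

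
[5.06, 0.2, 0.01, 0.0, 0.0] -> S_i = 5.06*0.04^i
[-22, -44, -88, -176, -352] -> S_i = -22*2^i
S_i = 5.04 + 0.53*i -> [5.04, 5.57, 6.1, 6.63, 7.16]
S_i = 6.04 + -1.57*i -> [6.04, 4.47, 2.9, 1.33, -0.24]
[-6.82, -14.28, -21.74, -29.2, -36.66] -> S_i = -6.82 + -7.46*i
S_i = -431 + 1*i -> [-431, -430, -429, -428, -427]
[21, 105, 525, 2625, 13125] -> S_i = 21*5^i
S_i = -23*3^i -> [-23, -69, -207, -621, -1863]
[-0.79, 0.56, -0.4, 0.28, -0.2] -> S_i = -0.79*(-0.71)^i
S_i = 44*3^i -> [44, 132, 396, 1188, 3564]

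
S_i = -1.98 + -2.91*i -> [-1.98, -4.89, -7.8, -10.71, -13.62]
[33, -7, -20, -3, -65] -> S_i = Random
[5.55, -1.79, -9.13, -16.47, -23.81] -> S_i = 5.55 + -7.34*i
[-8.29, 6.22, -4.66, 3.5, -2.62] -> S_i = -8.29*(-0.75)^i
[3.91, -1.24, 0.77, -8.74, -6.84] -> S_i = Random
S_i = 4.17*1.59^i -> [4.17, 6.63, 10.54, 16.76, 26.65]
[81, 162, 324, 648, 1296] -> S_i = 81*2^i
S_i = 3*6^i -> [3, 18, 108, 648, 3888]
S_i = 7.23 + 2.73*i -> [7.23, 9.96, 12.69, 15.42, 18.15]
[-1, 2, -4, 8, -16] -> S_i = -1*-2^i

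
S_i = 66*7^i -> [66, 462, 3234, 22638, 158466]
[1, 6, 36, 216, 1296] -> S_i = 1*6^i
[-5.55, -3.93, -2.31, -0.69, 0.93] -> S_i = -5.55 + 1.62*i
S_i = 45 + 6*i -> [45, 51, 57, 63, 69]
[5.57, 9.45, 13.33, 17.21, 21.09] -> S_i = 5.57 + 3.88*i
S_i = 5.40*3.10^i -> [5.4, 16.74, 51.89, 160.87, 498.7]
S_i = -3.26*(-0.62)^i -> [-3.26, 2.02, -1.25, 0.78, -0.48]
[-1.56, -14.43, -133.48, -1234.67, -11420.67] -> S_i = -1.56*9.25^i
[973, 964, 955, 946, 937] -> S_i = 973 + -9*i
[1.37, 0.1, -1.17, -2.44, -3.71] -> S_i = 1.37 + -1.27*i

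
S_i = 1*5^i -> [1, 5, 25, 125, 625]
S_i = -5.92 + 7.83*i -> [-5.92, 1.91, 9.74, 17.57, 25.4]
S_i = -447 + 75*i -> [-447, -372, -297, -222, -147]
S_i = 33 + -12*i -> [33, 21, 9, -3, -15]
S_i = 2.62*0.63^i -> [2.62, 1.65, 1.04, 0.66, 0.41]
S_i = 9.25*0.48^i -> [9.25, 4.44, 2.13, 1.02, 0.49]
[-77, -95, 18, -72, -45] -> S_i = Random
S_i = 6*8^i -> [6, 48, 384, 3072, 24576]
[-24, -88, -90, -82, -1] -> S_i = Random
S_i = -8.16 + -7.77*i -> [-8.16, -15.93, -23.7, -31.47, -39.24]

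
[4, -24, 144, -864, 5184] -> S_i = 4*-6^i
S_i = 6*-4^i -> [6, -24, 96, -384, 1536]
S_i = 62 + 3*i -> [62, 65, 68, 71, 74]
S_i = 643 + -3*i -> [643, 640, 637, 634, 631]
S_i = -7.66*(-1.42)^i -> [-7.66, 10.88, -15.45, 21.93, -31.14]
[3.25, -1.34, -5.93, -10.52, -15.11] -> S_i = 3.25 + -4.59*i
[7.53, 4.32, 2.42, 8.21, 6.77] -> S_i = Random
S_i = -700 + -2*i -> [-700, -702, -704, -706, -708]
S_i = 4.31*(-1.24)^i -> [4.31, -5.34, 6.63, -8.22, 10.19]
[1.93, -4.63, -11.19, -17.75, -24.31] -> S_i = 1.93 + -6.56*i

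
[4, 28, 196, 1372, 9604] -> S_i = 4*7^i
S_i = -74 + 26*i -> [-74, -48, -22, 4, 30]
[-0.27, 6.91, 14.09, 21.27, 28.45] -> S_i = -0.27 + 7.18*i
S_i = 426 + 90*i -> [426, 516, 606, 696, 786]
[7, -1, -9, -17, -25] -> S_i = 7 + -8*i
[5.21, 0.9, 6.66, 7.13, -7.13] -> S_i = Random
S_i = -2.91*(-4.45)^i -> [-2.91, 12.95, -57.63, 256.43, -1141.12]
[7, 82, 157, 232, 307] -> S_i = 7 + 75*i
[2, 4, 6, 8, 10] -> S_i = 2 + 2*i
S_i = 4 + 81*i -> [4, 85, 166, 247, 328]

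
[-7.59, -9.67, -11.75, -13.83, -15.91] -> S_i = -7.59 + -2.08*i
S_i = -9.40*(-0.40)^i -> [-9.4, 3.76, -1.5, 0.6, -0.24]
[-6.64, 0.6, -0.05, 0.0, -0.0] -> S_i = -6.64*(-0.09)^i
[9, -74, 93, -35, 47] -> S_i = Random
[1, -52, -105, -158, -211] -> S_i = 1 + -53*i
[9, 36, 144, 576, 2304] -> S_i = 9*4^i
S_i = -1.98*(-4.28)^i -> [-1.98, 8.47, -36.27, 155.24, -664.42]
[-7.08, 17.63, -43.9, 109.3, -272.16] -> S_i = -7.08*(-2.49)^i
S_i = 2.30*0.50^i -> [2.3, 1.15, 0.57, 0.29, 0.14]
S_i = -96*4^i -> [-96, -384, -1536, -6144, -24576]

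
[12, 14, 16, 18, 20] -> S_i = 12 + 2*i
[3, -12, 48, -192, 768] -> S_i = 3*-4^i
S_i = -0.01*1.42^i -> [-0.01, -0.01, -0.02, -0.03, -0.04]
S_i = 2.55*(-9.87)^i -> [2.55, -25.17, 248.41, -2451.84, 24199.63]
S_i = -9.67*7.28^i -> [-9.67, -70.4, -512.49, -3730.96, -27161.39]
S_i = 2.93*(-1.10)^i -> [2.93, -3.22, 3.55, -3.9, 4.29]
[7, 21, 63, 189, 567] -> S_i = 7*3^i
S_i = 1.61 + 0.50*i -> [1.61, 2.11, 2.61, 3.11, 3.61]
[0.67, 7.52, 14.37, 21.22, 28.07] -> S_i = 0.67 + 6.85*i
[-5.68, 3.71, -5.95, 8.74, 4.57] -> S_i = Random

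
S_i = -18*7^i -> [-18, -126, -882, -6174, -43218]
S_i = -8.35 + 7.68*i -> [-8.35, -0.67, 7.01, 14.69, 22.37]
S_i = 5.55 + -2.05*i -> [5.55, 3.5, 1.45, -0.6, -2.65]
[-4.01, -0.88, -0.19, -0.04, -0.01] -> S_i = -4.01*0.22^i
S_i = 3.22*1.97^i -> [3.22, 6.34, 12.5, 24.62, 48.5]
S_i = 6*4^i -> [6, 24, 96, 384, 1536]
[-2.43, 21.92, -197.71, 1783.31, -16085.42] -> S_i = -2.43*(-9.02)^i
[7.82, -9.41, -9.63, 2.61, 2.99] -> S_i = Random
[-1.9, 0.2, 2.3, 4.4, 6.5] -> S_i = -1.90 + 2.10*i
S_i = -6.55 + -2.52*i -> [-6.55, -9.07, -11.59, -14.11, -16.63]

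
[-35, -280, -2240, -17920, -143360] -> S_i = -35*8^i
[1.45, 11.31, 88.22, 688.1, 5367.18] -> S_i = 1.45*7.80^i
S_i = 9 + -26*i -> [9, -17, -43, -69, -95]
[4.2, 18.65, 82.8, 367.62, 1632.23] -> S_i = 4.20*4.44^i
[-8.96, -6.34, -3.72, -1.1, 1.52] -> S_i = -8.96 + 2.62*i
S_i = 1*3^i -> [1, 3, 9, 27, 81]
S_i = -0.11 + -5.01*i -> [-0.11, -5.12, -10.13, -15.14, -20.15]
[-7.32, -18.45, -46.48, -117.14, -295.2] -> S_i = -7.32*2.52^i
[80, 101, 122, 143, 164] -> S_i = 80 + 21*i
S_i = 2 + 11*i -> [2, 13, 24, 35, 46]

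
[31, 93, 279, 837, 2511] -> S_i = 31*3^i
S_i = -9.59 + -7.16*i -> [-9.59, -16.75, -23.91, -31.07, -38.23]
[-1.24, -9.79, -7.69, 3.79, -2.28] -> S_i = Random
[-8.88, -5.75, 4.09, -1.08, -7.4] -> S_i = Random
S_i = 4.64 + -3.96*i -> [4.64, 0.68, -3.28, -7.24, -11.2]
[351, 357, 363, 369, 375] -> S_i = 351 + 6*i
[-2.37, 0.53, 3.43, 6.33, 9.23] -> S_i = -2.37 + 2.90*i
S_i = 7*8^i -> [7, 56, 448, 3584, 28672]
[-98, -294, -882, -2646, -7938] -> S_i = -98*3^i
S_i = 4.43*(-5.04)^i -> [4.43, -22.33, 112.53, -567.15, 2858.42]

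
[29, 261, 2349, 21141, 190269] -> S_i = 29*9^i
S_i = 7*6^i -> [7, 42, 252, 1512, 9072]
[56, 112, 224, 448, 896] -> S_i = 56*2^i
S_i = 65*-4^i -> [65, -260, 1040, -4160, 16640]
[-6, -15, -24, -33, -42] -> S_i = -6 + -9*i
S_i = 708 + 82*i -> [708, 790, 872, 954, 1036]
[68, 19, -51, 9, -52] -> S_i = Random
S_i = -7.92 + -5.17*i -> [-7.92, -13.09, -18.26, -23.43, -28.6]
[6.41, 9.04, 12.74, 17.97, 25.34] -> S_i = 6.41*1.41^i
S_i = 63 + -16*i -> [63, 47, 31, 15, -1]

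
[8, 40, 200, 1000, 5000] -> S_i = 8*5^i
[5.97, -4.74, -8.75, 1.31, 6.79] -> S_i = Random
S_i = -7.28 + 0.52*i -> [-7.28, -6.76, -6.24, -5.72, -5.2]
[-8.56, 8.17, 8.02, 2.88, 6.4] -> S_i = Random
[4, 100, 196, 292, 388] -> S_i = 4 + 96*i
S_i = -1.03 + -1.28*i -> [-1.03, -2.31, -3.59, -4.87, -6.15]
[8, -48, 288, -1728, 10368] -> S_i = 8*-6^i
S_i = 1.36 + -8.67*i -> [1.36, -7.31, -15.98, -24.65, -33.32]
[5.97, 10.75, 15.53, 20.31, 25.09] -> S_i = 5.97 + 4.78*i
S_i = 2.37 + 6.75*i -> [2.37, 9.12, 15.87, 22.62, 29.37]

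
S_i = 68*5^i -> [68, 340, 1700, 8500, 42500]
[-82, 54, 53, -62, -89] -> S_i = Random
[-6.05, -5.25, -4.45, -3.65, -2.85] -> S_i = -6.05 + 0.80*i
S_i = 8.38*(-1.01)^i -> [8.38, -8.46, 8.55, -8.63, 8.72]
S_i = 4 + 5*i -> [4, 9, 14, 19, 24]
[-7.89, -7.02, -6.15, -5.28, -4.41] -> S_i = -7.89 + 0.87*i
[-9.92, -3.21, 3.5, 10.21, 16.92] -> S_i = -9.92 + 6.71*i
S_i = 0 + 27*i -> [0, 27, 54, 81, 108]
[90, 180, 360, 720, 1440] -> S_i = 90*2^i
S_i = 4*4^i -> [4, 16, 64, 256, 1024]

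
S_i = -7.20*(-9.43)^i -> [-7.2, 67.9, -640.26, 6037.65, -56934.99]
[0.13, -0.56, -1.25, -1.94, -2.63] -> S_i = 0.13 + -0.69*i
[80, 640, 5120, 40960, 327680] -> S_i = 80*8^i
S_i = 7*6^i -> [7, 42, 252, 1512, 9072]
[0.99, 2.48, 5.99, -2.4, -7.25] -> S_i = Random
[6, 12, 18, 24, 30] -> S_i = 6 + 6*i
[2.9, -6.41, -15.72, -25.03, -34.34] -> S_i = 2.90 + -9.31*i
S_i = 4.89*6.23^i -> [4.89, 30.46, 189.8, 1182.42, 7366.5]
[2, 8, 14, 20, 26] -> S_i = 2 + 6*i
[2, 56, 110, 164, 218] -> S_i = 2 + 54*i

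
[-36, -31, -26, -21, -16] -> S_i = -36 + 5*i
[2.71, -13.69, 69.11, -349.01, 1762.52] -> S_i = 2.71*(-5.05)^i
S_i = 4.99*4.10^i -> [4.99, 20.46, 83.88, 343.92, 1410.05]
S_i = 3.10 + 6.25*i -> [3.1, 9.35, 15.6, 21.85, 28.1]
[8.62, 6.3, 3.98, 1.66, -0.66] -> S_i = 8.62 + -2.32*i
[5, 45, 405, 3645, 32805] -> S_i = 5*9^i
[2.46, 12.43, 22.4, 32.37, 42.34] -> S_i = 2.46 + 9.97*i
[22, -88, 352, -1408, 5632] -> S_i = 22*-4^i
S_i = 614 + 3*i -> [614, 617, 620, 623, 626]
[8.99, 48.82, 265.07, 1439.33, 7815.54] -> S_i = 8.99*5.43^i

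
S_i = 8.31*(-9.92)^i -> [8.31, -82.44, 817.76, -8112.15, 80472.54]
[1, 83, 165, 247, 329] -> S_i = 1 + 82*i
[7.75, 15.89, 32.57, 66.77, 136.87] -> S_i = 7.75*2.05^i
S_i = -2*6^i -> [-2, -12, -72, -432, -2592]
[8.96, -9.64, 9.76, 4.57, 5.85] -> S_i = Random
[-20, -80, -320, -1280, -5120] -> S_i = -20*4^i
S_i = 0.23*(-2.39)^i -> [0.23, -0.55, 1.31, -3.14, 7.5]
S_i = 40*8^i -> [40, 320, 2560, 20480, 163840]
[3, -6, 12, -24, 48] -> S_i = 3*-2^i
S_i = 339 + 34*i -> [339, 373, 407, 441, 475]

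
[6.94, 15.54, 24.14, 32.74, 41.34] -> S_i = 6.94 + 8.60*i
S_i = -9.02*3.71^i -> [-9.02, -33.46, -124.15, -460.6, -1708.84]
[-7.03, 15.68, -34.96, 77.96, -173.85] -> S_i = -7.03*(-2.23)^i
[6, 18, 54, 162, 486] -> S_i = 6*3^i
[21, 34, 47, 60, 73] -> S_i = 21 + 13*i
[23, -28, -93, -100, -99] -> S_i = Random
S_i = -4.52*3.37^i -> [-4.52, -15.23, -51.33, -172.99, -582.99]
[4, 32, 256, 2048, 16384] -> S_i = 4*8^i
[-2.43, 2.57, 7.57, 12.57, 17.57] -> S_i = -2.43 + 5.00*i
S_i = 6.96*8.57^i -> [6.96, 59.65, 511.18, 4380.78, 37543.31]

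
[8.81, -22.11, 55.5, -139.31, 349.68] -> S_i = 8.81*(-2.51)^i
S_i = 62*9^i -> [62, 558, 5022, 45198, 406782]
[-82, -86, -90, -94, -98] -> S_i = -82 + -4*i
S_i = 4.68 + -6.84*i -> [4.68, -2.16, -9.0, -15.84, -22.68]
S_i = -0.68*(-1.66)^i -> [-0.68, 1.13, -1.87, 3.11, -5.16]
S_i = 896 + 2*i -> [896, 898, 900, 902, 904]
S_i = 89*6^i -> [89, 534, 3204, 19224, 115344]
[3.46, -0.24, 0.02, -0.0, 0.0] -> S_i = 3.46*(-0.07)^i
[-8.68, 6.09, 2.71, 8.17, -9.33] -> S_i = Random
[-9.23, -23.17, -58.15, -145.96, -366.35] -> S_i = -9.23*2.51^i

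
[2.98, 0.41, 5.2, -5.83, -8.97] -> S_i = Random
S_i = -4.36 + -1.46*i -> [-4.36, -5.82, -7.28, -8.74, -10.2]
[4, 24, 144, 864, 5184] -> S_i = 4*6^i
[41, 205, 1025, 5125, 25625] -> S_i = 41*5^i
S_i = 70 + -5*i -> [70, 65, 60, 55, 50]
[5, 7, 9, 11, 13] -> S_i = 5 + 2*i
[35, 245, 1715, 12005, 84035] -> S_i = 35*7^i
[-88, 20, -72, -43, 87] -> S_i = Random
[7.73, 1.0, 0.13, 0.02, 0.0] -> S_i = 7.73*0.13^i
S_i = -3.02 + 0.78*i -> [-3.02, -2.24, -1.46, -0.68, 0.1]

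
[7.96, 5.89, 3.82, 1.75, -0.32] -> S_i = 7.96 + -2.07*i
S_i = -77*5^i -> [-77, -385, -1925, -9625, -48125]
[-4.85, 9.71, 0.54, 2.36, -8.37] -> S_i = Random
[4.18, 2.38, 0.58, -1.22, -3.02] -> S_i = 4.18 + -1.80*i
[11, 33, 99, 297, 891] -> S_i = 11*3^i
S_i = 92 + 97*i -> [92, 189, 286, 383, 480]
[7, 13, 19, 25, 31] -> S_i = 7 + 6*i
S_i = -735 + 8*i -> [-735, -727, -719, -711, -703]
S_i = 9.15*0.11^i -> [9.15, 1.01, 0.11, 0.01, 0.0]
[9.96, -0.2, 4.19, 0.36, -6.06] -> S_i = Random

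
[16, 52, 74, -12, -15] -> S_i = Random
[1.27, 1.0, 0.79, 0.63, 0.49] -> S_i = 1.27*0.79^i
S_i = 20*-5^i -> [20, -100, 500, -2500, 12500]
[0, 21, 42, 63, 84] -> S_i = 0 + 21*i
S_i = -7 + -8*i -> [-7, -15, -23, -31, -39]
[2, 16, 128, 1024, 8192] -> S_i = 2*8^i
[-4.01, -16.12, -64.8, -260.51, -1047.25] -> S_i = -4.01*4.02^i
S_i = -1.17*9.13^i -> [-1.17, -10.68, -97.53, -890.43, -8129.6]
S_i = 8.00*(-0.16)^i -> [8.0, -1.28, 0.2, -0.03, 0.01]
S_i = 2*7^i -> [2, 14, 98, 686, 4802]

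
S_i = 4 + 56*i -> [4, 60, 116, 172, 228]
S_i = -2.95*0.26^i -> [-2.95, -0.77, -0.2, -0.05, -0.01]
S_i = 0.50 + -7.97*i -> [0.5, -7.47, -15.44, -23.41, -31.38]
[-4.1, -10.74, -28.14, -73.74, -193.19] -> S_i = -4.10*2.62^i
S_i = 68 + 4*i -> [68, 72, 76, 80, 84]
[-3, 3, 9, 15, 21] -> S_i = -3 + 6*i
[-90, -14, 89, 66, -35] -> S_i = Random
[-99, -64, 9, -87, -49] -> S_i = Random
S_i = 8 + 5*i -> [8, 13, 18, 23, 28]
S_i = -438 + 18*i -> [-438, -420, -402, -384, -366]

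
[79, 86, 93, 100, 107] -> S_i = 79 + 7*i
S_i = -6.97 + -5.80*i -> [-6.97, -12.77, -18.57, -24.37, -30.17]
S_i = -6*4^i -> [-6, -24, -96, -384, -1536]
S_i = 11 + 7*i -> [11, 18, 25, 32, 39]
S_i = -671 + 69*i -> [-671, -602, -533, -464, -395]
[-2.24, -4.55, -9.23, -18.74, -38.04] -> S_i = -2.24*2.03^i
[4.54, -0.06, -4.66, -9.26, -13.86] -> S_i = 4.54 + -4.60*i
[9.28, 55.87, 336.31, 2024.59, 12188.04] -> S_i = 9.28*6.02^i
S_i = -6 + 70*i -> [-6, 64, 134, 204, 274]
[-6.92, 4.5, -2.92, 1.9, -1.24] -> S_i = -6.92*(-0.65)^i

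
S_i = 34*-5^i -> [34, -170, 850, -4250, 21250]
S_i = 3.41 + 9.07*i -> [3.41, 12.48, 21.55, 30.62, 39.69]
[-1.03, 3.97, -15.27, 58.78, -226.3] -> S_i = -1.03*(-3.85)^i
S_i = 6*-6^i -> [6, -36, 216, -1296, 7776]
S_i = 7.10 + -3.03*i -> [7.1, 4.07, 1.04, -1.99, -5.02]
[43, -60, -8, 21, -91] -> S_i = Random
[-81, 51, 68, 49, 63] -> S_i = Random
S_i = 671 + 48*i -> [671, 719, 767, 815, 863]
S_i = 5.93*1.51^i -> [5.93, 8.95, 13.52, 20.42, 30.83]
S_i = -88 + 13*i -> [-88, -75, -62, -49, -36]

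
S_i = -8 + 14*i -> [-8, 6, 20, 34, 48]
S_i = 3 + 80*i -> [3, 83, 163, 243, 323]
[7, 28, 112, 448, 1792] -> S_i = 7*4^i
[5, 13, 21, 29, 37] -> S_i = 5 + 8*i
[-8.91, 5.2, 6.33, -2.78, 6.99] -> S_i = Random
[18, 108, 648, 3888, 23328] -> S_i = 18*6^i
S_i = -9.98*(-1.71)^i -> [-9.98, 17.07, -29.18, 49.9, -85.33]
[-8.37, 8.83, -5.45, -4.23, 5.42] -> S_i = Random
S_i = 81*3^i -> [81, 243, 729, 2187, 6561]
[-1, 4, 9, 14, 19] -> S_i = -1 + 5*i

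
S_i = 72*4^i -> [72, 288, 1152, 4608, 18432]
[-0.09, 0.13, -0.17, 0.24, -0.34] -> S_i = -0.09*(-1.39)^i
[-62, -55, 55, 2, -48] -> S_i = Random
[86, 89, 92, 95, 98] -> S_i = 86 + 3*i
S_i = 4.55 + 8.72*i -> [4.55, 13.27, 21.99, 30.71, 39.43]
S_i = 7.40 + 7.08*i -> [7.4, 14.48, 21.56, 28.64, 35.72]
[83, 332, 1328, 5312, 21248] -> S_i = 83*4^i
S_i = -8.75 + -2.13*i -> [-8.75, -10.88, -13.01, -15.14, -17.27]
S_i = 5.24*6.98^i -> [5.24, 36.58, 255.29, 1781.96, 12438.07]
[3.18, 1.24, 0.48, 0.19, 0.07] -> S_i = 3.18*0.39^i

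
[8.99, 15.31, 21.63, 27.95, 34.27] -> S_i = 8.99 + 6.32*i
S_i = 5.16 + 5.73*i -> [5.16, 10.89, 16.62, 22.35, 28.08]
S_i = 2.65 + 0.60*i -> [2.65, 3.25, 3.85, 4.45, 5.05]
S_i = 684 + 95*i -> [684, 779, 874, 969, 1064]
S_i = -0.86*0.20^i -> [-0.86, -0.17, -0.03, -0.01, -0.0]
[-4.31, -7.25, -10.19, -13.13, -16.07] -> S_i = -4.31 + -2.94*i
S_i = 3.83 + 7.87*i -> [3.83, 11.7, 19.57, 27.44, 35.31]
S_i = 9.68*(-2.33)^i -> [9.68, -22.55, 52.55, -122.45, 285.3]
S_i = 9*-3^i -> [9, -27, 81, -243, 729]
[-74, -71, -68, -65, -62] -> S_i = -74 + 3*i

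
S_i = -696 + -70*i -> [-696, -766, -836, -906, -976]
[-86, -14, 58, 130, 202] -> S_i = -86 + 72*i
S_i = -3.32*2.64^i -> [-3.32, -8.76, -23.14, -61.09, -161.27]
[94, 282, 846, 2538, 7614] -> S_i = 94*3^i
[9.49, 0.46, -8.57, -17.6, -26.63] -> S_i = 9.49 + -9.03*i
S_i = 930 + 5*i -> [930, 935, 940, 945, 950]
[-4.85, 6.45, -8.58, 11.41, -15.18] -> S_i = -4.85*(-1.33)^i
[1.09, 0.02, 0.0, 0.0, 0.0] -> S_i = 1.09*0.02^i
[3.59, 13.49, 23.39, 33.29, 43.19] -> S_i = 3.59 + 9.90*i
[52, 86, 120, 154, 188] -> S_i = 52 + 34*i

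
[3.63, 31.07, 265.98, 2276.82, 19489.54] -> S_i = 3.63*8.56^i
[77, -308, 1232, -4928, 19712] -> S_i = 77*-4^i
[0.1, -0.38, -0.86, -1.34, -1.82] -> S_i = 0.10 + -0.48*i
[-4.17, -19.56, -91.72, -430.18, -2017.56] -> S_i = -4.17*4.69^i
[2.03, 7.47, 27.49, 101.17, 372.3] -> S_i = 2.03*3.68^i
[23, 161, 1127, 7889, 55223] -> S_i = 23*7^i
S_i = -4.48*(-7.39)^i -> [-4.48, 33.11, -244.66, 1808.05, -13361.52]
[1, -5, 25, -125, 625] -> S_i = 1*-5^i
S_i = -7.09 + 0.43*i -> [-7.09, -6.66, -6.23, -5.8, -5.37]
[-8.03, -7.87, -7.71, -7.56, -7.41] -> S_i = -8.03*0.98^i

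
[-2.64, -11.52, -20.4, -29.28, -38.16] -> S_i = -2.64 + -8.88*i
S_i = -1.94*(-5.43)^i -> [-1.94, 10.53, -57.2, 310.6, -1686.56]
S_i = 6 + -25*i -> [6, -19, -44, -69, -94]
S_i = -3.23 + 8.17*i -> [-3.23, 4.94, 13.11, 21.28, 29.45]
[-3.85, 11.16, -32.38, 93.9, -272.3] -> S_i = -3.85*(-2.90)^i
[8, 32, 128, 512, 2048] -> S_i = 8*4^i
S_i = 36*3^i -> [36, 108, 324, 972, 2916]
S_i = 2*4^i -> [2, 8, 32, 128, 512]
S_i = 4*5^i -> [4, 20, 100, 500, 2500]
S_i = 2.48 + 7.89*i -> [2.48, 10.37, 18.26, 26.15, 34.04]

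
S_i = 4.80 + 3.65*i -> [4.8, 8.45, 12.1, 15.75, 19.4]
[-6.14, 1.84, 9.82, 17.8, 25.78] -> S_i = -6.14 + 7.98*i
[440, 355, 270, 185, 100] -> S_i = 440 + -85*i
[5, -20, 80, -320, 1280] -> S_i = 5*-4^i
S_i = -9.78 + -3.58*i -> [-9.78, -13.36, -16.94, -20.52, -24.1]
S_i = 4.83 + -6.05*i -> [4.83, -1.22, -7.27, -13.32, -19.37]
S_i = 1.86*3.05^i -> [1.86, 5.67, 17.3, 52.77, 160.96]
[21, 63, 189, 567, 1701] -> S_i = 21*3^i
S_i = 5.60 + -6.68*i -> [5.6, -1.08, -7.76, -14.44, -21.12]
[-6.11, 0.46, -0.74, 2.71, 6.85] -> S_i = Random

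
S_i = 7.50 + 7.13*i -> [7.5, 14.63, 21.76, 28.89, 36.02]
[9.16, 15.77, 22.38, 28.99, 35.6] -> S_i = 9.16 + 6.61*i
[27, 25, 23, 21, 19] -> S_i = 27 + -2*i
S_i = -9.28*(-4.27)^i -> [-9.28, 39.63, -169.2, 722.49, -3085.03]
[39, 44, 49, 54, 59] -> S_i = 39 + 5*i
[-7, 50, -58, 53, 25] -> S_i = Random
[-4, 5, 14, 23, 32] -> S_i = -4 + 9*i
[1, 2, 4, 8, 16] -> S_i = 1*2^i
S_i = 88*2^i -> [88, 176, 352, 704, 1408]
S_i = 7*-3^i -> [7, -21, 63, -189, 567]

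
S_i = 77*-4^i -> [77, -308, 1232, -4928, 19712]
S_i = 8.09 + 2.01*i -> [8.09, 10.1, 12.11, 14.12, 16.13]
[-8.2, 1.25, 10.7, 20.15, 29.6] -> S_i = -8.20 + 9.45*i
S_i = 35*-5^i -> [35, -175, 875, -4375, 21875]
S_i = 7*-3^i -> [7, -21, 63, -189, 567]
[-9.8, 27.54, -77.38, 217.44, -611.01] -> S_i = -9.80*(-2.81)^i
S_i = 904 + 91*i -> [904, 995, 1086, 1177, 1268]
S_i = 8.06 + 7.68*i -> [8.06, 15.74, 23.42, 31.1, 38.78]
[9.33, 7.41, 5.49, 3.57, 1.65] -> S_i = 9.33 + -1.92*i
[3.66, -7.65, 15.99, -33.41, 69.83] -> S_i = 3.66*(-2.09)^i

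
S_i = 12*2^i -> [12, 24, 48, 96, 192]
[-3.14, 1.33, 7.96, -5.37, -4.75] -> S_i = Random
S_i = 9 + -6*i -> [9, 3, -3, -9, -15]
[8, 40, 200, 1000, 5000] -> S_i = 8*5^i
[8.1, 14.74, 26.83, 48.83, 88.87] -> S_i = 8.10*1.82^i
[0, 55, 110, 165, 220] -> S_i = 0 + 55*i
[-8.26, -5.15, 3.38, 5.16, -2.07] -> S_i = Random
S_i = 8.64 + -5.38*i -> [8.64, 3.26, -2.12, -7.5, -12.88]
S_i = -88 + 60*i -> [-88, -28, 32, 92, 152]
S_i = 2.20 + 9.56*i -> [2.2, 11.76, 21.32, 30.88, 40.44]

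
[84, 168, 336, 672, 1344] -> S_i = 84*2^i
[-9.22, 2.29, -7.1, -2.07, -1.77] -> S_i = Random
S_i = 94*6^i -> [94, 564, 3384, 20304, 121824]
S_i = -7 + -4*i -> [-7, -11, -15, -19, -23]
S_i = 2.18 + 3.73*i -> [2.18, 5.91, 9.64, 13.37, 17.1]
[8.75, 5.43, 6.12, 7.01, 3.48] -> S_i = Random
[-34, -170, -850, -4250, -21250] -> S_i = -34*5^i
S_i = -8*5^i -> [-8, -40, -200, -1000, -5000]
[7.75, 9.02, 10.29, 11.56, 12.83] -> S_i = 7.75 + 1.27*i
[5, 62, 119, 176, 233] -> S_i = 5 + 57*i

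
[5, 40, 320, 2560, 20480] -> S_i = 5*8^i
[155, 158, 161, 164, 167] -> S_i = 155 + 3*i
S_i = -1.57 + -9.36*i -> [-1.57, -10.93, -20.29, -29.65, -39.01]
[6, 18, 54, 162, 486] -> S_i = 6*3^i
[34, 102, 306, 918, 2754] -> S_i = 34*3^i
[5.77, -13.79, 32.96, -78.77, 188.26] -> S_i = 5.77*(-2.39)^i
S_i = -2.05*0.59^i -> [-2.05, -1.21, -0.71, -0.42, -0.25]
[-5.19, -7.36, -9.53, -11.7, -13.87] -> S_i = -5.19 + -2.17*i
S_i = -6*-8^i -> [-6, 48, -384, 3072, -24576]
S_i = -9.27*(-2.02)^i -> [-9.27, 18.73, -37.83, 76.41, -154.34]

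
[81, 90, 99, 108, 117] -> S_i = 81 + 9*i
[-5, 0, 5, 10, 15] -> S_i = -5 + 5*i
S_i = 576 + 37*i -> [576, 613, 650, 687, 724]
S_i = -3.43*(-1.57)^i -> [-3.43, 5.39, -8.45, 13.27, -20.84]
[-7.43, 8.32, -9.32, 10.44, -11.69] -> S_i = -7.43*(-1.12)^i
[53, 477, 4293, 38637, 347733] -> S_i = 53*9^i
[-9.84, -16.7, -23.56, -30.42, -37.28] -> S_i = -9.84 + -6.86*i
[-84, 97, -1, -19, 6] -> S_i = Random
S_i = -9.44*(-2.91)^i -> [-9.44, 27.47, -79.94, 232.62, -676.93]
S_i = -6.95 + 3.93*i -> [-6.95, -3.02, 0.91, 4.84, 8.77]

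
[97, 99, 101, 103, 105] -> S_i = 97 + 2*i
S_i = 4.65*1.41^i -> [4.65, 6.56, 9.24, 13.03, 18.38]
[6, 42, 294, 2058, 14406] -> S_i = 6*7^i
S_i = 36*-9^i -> [36, -324, 2916, -26244, 236196]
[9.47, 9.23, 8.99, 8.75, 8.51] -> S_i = 9.47 + -0.24*i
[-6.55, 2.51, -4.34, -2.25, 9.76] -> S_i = Random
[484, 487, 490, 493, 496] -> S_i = 484 + 3*i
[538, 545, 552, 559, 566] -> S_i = 538 + 7*i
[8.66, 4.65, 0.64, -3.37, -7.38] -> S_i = 8.66 + -4.01*i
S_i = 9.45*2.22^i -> [9.45, 20.98, 46.57, 103.39, 229.53]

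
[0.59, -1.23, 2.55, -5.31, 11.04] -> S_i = 0.59*(-2.08)^i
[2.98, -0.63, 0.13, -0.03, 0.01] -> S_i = 2.98*(-0.21)^i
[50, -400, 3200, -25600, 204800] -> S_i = 50*-8^i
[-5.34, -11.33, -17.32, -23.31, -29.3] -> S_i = -5.34 + -5.99*i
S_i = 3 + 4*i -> [3, 7, 11, 15, 19]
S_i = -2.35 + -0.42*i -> [-2.35, -2.77, -3.19, -3.61, -4.03]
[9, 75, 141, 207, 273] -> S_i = 9 + 66*i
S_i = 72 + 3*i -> [72, 75, 78, 81, 84]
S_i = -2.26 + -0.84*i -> [-2.26, -3.1, -3.94, -4.78, -5.62]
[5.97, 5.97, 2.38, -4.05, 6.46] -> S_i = Random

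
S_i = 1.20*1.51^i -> [1.2, 1.81, 2.74, 4.13, 6.24]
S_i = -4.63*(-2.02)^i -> [-4.63, 9.35, -18.89, 38.16, -77.09]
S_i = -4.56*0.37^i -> [-4.56, -1.69, -0.62, -0.23, -0.09]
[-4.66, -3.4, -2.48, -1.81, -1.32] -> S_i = -4.66*0.73^i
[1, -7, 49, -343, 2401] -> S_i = 1*-7^i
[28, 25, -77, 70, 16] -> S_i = Random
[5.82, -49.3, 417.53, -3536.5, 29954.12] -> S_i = 5.82*(-8.47)^i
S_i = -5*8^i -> [-5, -40, -320, -2560, -20480]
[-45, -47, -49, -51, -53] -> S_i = -45 + -2*i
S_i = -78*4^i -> [-78, -312, -1248, -4992, -19968]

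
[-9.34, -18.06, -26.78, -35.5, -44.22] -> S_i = -9.34 + -8.72*i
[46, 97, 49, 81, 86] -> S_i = Random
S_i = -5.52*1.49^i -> [-5.52, -8.22, -12.25, -18.26, -27.21]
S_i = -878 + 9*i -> [-878, -869, -860, -851, -842]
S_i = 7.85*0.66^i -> [7.85, 5.18, 3.42, 2.26, 1.49]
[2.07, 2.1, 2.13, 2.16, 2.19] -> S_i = 2.07 + 0.03*i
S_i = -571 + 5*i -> [-571, -566, -561, -556, -551]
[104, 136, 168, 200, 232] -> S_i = 104 + 32*i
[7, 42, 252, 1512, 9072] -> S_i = 7*6^i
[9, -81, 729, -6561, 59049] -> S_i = 9*-9^i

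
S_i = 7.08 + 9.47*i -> [7.08, 16.55, 26.02, 35.49, 44.96]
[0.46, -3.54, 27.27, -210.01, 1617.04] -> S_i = 0.46*(-7.70)^i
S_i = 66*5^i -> [66, 330, 1650, 8250, 41250]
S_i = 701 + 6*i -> [701, 707, 713, 719, 725]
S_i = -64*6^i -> [-64, -384, -2304, -13824, -82944]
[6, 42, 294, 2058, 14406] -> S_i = 6*7^i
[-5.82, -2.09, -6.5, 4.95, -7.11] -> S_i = Random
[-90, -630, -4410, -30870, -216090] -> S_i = -90*7^i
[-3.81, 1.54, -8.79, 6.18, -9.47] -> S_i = Random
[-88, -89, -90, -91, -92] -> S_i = -88 + -1*i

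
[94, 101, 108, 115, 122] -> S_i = 94 + 7*i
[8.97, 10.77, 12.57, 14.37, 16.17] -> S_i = 8.97 + 1.80*i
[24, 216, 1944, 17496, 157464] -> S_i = 24*9^i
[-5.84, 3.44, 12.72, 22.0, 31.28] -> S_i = -5.84 + 9.28*i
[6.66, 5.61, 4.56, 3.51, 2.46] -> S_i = 6.66 + -1.05*i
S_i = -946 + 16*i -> [-946, -930, -914, -898, -882]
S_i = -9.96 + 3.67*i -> [-9.96, -6.29, -2.62, 1.05, 4.72]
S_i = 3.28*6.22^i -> [3.28, 20.4, 126.9, 789.31, 4909.48]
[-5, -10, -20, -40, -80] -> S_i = -5*2^i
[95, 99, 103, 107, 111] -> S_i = 95 + 4*i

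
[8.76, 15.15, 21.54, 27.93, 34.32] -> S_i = 8.76 + 6.39*i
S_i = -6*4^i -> [-6, -24, -96, -384, -1536]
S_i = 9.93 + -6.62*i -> [9.93, 3.31, -3.31, -9.93, -16.55]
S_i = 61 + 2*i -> [61, 63, 65, 67, 69]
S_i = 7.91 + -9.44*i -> [7.91, -1.53, -10.97, -20.41, -29.85]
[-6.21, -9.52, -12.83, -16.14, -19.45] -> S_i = -6.21 + -3.31*i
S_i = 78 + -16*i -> [78, 62, 46, 30, 14]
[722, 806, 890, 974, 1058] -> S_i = 722 + 84*i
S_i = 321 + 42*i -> [321, 363, 405, 447, 489]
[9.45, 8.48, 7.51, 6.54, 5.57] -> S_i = 9.45 + -0.97*i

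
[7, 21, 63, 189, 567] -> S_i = 7*3^i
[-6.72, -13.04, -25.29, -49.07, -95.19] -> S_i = -6.72*1.94^i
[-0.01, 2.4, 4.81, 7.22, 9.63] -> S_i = -0.01 + 2.41*i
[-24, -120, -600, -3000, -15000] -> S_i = -24*5^i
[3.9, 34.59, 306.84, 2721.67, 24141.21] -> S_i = 3.90*8.87^i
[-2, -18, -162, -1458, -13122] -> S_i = -2*9^i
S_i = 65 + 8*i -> [65, 73, 81, 89, 97]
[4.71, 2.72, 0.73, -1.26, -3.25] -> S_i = 4.71 + -1.99*i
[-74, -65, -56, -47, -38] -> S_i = -74 + 9*i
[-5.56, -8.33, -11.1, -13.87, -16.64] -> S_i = -5.56 + -2.77*i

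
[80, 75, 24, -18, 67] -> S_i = Random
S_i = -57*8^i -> [-57, -456, -3648, -29184, -233472]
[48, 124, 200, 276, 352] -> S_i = 48 + 76*i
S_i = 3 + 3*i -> [3, 6, 9, 12, 15]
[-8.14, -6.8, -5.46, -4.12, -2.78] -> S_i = -8.14 + 1.34*i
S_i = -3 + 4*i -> [-3, 1, 5, 9, 13]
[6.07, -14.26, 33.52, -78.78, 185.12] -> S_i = 6.07*(-2.35)^i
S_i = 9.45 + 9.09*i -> [9.45, 18.54, 27.63, 36.72, 45.81]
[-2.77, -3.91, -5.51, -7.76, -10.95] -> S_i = -2.77*1.41^i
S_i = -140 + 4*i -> [-140, -136, -132, -128, -124]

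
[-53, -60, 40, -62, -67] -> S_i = Random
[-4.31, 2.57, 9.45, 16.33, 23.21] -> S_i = -4.31 + 6.88*i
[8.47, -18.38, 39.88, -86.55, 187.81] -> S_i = 8.47*(-2.17)^i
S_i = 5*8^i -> [5, 40, 320, 2560, 20480]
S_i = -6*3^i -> [-6, -18, -54, -162, -486]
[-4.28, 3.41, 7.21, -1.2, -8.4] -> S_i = Random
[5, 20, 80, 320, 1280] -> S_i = 5*4^i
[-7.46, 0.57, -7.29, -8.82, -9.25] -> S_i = Random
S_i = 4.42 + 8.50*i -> [4.42, 12.92, 21.42, 29.92, 38.42]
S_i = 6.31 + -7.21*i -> [6.31, -0.9, -8.11, -15.32, -22.53]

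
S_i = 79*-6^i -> [79, -474, 2844, -17064, 102384]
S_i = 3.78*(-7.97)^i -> [3.78, -30.13, 240.11, -1913.67, 15251.94]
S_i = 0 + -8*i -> [0, -8, -16, -24, -32]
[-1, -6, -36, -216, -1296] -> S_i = -1*6^i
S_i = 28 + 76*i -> [28, 104, 180, 256, 332]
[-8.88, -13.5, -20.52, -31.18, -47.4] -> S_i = -8.88*1.52^i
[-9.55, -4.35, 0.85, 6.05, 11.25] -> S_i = -9.55 + 5.20*i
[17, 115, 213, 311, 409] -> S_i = 17 + 98*i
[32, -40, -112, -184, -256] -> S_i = 32 + -72*i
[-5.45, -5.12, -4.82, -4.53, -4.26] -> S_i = -5.45*0.94^i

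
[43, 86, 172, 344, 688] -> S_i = 43*2^i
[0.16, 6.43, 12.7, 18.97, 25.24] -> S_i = 0.16 + 6.27*i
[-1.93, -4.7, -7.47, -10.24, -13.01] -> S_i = -1.93 + -2.77*i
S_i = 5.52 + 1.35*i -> [5.52, 6.87, 8.22, 9.57, 10.92]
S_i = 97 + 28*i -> [97, 125, 153, 181, 209]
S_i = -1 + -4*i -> [-1, -5, -9, -13, -17]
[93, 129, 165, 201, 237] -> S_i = 93 + 36*i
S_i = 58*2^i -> [58, 116, 232, 464, 928]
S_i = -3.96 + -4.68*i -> [-3.96, -8.64, -13.32, -18.0, -22.68]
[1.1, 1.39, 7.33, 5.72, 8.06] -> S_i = Random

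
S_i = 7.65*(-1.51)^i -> [7.65, -11.55, 17.44, -26.34, 39.77]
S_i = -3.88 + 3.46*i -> [-3.88, -0.42, 3.04, 6.5, 9.96]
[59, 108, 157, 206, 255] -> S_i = 59 + 49*i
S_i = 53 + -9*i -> [53, 44, 35, 26, 17]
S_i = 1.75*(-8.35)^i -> [1.75, -14.61, 122.01, -1018.82, 8507.15]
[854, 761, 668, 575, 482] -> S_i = 854 + -93*i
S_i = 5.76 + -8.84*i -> [5.76, -3.08, -11.92, -20.76, -29.6]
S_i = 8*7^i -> [8, 56, 392, 2744, 19208]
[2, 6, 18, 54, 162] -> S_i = 2*3^i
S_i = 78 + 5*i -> [78, 83, 88, 93, 98]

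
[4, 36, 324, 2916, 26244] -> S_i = 4*9^i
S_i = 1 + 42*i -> [1, 43, 85, 127, 169]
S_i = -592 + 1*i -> [-592, -591, -590, -589, -588]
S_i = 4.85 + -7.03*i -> [4.85, -2.18, -9.21, -16.24, -23.27]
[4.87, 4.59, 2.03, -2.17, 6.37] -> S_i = Random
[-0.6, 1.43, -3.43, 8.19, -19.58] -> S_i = -0.60*(-2.39)^i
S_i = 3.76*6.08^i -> [3.76, 22.86, 138.99, 845.08, 5138.1]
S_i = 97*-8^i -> [97, -776, 6208, -49664, 397312]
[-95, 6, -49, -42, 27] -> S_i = Random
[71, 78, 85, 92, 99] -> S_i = 71 + 7*i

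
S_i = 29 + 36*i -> [29, 65, 101, 137, 173]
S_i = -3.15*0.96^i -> [-3.15, -3.02, -2.9, -2.79, -2.68]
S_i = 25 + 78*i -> [25, 103, 181, 259, 337]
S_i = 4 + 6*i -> [4, 10, 16, 22, 28]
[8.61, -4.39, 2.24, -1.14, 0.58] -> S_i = 8.61*(-0.51)^i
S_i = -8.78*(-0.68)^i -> [-8.78, 5.97, -4.06, 2.76, -1.88]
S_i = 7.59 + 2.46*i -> [7.59, 10.05, 12.51, 14.97, 17.43]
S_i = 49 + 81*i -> [49, 130, 211, 292, 373]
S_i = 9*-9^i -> [9, -81, 729, -6561, 59049]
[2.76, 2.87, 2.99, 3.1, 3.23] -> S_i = 2.76*1.04^i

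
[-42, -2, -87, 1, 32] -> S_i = Random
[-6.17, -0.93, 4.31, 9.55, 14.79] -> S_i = -6.17 + 5.24*i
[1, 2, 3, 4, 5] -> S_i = 1 + 1*i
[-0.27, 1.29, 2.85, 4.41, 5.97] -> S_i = -0.27 + 1.56*i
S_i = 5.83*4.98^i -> [5.83, 29.03, 144.59, 720.04, 3585.8]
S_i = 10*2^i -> [10, 20, 40, 80, 160]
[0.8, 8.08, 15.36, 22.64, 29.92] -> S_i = 0.80 + 7.28*i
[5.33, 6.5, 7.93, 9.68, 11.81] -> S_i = 5.33*1.22^i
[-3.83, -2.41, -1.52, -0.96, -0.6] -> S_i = -3.83*0.63^i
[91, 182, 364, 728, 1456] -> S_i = 91*2^i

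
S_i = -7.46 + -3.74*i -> [-7.46, -11.2, -14.94, -18.68, -22.42]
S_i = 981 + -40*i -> [981, 941, 901, 861, 821]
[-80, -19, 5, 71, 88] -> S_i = Random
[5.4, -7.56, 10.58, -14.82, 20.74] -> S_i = 5.40*(-1.40)^i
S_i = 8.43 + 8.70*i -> [8.43, 17.13, 25.83, 34.53, 43.23]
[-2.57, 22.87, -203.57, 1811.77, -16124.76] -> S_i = -2.57*(-8.90)^i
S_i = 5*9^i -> [5, 45, 405, 3645, 32805]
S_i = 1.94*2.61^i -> [1.94, 5.06, 13.22, 34.49, 90.03]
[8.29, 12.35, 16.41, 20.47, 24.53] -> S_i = 8.29 + 4.06*i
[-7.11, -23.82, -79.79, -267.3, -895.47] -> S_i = -7.11*3.35^i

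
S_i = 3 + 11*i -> [3, 14, 25, 36, 47]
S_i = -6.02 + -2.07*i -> [-6.02, -8.09, -10.16, -12.23, -14.3]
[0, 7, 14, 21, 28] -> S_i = 0 + 7*i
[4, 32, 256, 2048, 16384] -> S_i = 4*8^i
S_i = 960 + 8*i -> [960, 968, 976, 984, 992]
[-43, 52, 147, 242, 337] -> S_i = -43 + 95*i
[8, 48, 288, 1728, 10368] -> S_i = 8*6^i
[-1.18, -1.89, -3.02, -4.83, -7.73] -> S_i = -1.18*1.60^i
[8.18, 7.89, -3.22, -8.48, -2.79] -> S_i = Random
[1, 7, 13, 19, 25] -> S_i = 1 + 6*i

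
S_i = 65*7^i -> [65, 455, 3185, 22295, 156065]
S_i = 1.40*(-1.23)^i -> [1.4, -1.72, 2.12, -2.61, 3.2]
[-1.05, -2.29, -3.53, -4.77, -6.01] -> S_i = -1.05 + -1.24*i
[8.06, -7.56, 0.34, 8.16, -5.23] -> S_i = Random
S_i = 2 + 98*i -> [2, 100, 198, 296, 394]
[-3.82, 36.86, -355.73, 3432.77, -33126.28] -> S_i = -3.82*(-9.65)^i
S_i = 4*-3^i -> [4, -12, 36, -108, 324]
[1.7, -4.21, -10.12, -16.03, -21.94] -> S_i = 1.70 + -5.91*i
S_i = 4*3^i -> [4, 12, 36, 108, 324]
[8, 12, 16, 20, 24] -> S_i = 8 + 4*i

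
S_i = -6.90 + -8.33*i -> [-6.9, -15.23, -23.56, -31.89, -40.22]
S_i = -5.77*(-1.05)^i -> [-5.77, 6.06, -6.36, 6.68, -7.01]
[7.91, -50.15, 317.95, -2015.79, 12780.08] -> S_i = 7.91*(-6.34)^i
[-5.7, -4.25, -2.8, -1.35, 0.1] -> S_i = -5.70 + 1.45*i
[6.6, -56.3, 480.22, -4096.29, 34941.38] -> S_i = 6.60*(-8.53)^i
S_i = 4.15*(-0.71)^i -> [4.15, -2.95, 2.09, -1.49, 1.05]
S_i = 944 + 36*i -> [944, 980, 1016, 1052, 1088]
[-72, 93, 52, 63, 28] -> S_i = Random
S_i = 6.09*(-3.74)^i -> [6.09, -22.78, 85.18, -318.59, 1191.53]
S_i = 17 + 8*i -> [17, 25, 33, 41, 49]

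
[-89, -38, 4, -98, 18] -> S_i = Random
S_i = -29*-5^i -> [-29, 145, -725, 3625, -18125]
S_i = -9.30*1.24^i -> [-9.3, -11.53, -14.3, -17.73, -21.99]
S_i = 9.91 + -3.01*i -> [9.91, 6.9, 3.89, 0.88, -2.13]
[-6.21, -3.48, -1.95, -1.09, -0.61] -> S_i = -6.21*0.56^i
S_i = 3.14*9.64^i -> [3.14, 30.27, 291.8, 2812.94, 27116.76]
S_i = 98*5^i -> [98, 490, 2450, 12250, 61250]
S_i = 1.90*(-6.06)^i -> [1.9, -11.51, 69.77, -422.84, 2562.38]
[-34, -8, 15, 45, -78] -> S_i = Random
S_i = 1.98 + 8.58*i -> [1.98, 10.56, 19.14, 27.72, 36.3]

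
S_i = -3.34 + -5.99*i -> [-3.34, -9.33, -15.32, -21.31, -27.3]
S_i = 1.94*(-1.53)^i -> [1.94, -2.97, 4.54, -6.95, 10.63]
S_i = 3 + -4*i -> [3, -1, -5, -9, -13]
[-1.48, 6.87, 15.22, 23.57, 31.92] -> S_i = -1.48 + 8.35*i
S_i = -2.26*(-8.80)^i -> [-2.26, 19.89, -175.01, 1540.13, -13553.12]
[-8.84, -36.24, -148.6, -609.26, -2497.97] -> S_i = -8.84*4.10^i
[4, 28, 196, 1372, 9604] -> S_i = 4*7^i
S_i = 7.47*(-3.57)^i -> [7.47, -26.67, 95.2, -339.88, 1213.37]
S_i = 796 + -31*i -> [796, 765, 734, 703, 672]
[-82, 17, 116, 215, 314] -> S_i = -82 + 99*i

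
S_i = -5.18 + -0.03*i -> [-5.18, -5.21, -5.24, -5.27, -5.3]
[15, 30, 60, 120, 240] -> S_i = 15*2^i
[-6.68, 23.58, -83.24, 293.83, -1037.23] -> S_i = -6.68*(-3.53)^i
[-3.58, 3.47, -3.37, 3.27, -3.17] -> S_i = -3.58*(-0.97)^i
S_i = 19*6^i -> [19, 114, 684, 4104, 24624]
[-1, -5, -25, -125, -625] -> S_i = -1*5^i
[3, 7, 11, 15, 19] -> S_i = 3 + 4*i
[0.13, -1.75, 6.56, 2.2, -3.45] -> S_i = Random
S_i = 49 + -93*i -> [49, -44, -137, -230, -323]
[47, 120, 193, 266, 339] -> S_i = 47 + 73*i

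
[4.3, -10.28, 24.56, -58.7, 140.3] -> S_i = 4.30*(-2.39)^i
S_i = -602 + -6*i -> [-602, -608, -614, -620, -626]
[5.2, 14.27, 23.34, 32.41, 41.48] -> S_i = 5.20 + 9.07*i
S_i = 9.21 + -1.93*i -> [9.21, 7.28, 5.35, 3.42, 1.49]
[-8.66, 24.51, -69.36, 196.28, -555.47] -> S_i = -8.66*(-2.83)^i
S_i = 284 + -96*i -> [284, 188, 92, -4, -100]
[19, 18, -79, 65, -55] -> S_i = Random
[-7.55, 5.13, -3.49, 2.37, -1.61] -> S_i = -7.55*(-0.68)^i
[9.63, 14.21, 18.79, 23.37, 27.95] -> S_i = 9.63 + 4.58*i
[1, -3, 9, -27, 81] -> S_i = 1*-3^i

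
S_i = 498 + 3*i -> [498, 501, 504, 507, 510]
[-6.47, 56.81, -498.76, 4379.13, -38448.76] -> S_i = -6.47*(-8.78)^i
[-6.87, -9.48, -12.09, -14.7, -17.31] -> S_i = -6.87 + -2.61*i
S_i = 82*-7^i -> [82, -574, 4018, -28126, 196882]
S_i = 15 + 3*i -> [15, 18, 21, 24, 27]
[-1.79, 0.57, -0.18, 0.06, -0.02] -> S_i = -1.79*(-0.32)^i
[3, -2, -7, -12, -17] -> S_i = 3 + -5*i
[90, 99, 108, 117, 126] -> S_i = 90 + 9*i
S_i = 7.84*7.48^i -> [7.84, 58.64, 438.65, 3281.11, 24542.71]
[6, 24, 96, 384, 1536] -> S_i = 6*4^i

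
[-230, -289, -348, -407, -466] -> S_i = -230 + -59*i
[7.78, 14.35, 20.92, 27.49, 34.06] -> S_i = 7.78 + 6.57*i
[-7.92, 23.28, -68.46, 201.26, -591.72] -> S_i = -7.92*(-2.94)^i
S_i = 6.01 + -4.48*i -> [6.01, 1.53, -2.95, -7.43, -11.91]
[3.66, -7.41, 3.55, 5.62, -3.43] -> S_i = Random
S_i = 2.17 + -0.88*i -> [2.17, 1.29, 0.41, -0.47, -1.35]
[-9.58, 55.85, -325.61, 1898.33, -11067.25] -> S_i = -9.58*(-5.83)^i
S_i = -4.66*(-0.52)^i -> [-4.66, 2.42, -1.26, 0.66, -0.34]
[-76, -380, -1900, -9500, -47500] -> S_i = -76*5^i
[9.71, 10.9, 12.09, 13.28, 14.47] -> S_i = 9.71 + 1.19*i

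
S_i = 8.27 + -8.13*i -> [8.27, 0.14, -7.99, -16.12, -24.25]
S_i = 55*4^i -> [55, 220, 880, 3520, 14080]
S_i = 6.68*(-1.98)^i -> [6.68, -13.23, 26.19, -51.85, 102.67]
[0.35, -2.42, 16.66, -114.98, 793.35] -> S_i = 0.35*(-6.90)^i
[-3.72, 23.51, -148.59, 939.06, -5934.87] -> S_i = -3.72*(-6.32)^i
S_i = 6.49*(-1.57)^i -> [6.49, -10.19, 16.0, -25.12, 39.43]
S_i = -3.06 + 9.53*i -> [-3.06, 6.47, 16.0, 25.53, 35.06]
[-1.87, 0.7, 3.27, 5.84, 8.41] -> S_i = -1.87 + 2.57*i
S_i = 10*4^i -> [10, 40, 160, 640, 2560]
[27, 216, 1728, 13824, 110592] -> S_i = 27*8^i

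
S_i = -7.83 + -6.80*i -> [-7.83, -14.63, -21.43, -28.23, -35.03]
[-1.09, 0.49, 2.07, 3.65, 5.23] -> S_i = -1.09 + 1.58*i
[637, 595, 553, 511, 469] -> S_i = 637 + -42*i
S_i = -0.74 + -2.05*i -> [-0.74, -2.79, -4.84, -6.89, -8.94]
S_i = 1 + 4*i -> [1, 5, 9, 13, 17]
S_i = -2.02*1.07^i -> [-2.02, -2.16, -2.31, -2.47, -2.65]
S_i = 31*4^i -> [31, 124, 496, 1984, 7936]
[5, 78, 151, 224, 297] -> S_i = 5 + 73*i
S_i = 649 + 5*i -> [649, 654, 659, 664, 669]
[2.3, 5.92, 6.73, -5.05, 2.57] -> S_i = Random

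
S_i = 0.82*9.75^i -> [0.82, 7.99, 77.95, 760.02, 7410.24]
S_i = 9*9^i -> [9, 81, 729, 6561, 59049]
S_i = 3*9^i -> [3, 27, 243, 2187, 19683]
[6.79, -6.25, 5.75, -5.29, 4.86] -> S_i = 6.79*(-0.92)^i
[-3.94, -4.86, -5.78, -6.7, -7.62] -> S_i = -3.94 + -0.92*i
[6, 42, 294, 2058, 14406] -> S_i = 6*7^i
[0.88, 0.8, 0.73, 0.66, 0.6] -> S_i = 0.88*0.91^i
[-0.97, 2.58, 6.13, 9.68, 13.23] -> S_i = -0.97 + 3.55*i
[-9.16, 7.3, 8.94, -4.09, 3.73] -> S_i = Random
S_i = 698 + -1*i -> [698, 697, 696, 695, 694]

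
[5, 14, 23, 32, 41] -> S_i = 5 + 9*i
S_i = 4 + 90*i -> [4, 94, 184, 274, 364]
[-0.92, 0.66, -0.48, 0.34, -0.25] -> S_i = -0.92*(-0.72)^i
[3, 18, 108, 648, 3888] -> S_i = 3*6^i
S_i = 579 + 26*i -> [579, 605, 631, 657, 683]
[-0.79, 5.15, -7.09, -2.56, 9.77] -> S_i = Random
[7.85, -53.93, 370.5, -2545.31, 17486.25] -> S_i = 7.85*(-6.87)^i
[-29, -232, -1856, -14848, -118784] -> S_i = -29*8^i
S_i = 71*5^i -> [71, 355, 1775, 8875, 44375]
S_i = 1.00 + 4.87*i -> [1.0, 5.87, 10.74, 15.61, 20.48]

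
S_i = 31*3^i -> [31, 93, 279, 837, 2511]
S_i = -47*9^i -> [-47, -423, -3807, -34263, -308367]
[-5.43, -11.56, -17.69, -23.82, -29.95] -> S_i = -5.43 + -6.13*i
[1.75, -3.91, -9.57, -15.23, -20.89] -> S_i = 1.75 + -5.66*i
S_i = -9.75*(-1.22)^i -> [-9.75, 11.9, -14.51, 17.7, -21.6]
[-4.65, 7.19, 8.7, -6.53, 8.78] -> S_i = Random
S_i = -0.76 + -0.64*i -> [-0.76, -1.4, -2.04, -2.68, -3.32]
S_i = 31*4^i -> [31, 124, 496, 1984, 7936]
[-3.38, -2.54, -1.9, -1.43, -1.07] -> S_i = -3.38*0.75^i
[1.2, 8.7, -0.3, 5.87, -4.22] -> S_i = Random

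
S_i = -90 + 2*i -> [-90, -88, -86, -84, -82]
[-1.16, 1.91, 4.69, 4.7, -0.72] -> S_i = Random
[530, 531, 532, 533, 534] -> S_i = 530 + 1*i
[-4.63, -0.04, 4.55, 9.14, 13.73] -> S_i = -4.63 + 4.59*i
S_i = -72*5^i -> [-72, -360, -1800, -9000, -45000]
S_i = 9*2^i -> [9, 18, 36, 72, 144]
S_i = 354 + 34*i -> [354, 388, 422, 456, 490]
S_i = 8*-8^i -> [8, -64, 512, -4096, 32768]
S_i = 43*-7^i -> [43, -301, 2107, -14749, 103243]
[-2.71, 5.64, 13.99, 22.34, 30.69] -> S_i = -2.71 + 8.35*i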